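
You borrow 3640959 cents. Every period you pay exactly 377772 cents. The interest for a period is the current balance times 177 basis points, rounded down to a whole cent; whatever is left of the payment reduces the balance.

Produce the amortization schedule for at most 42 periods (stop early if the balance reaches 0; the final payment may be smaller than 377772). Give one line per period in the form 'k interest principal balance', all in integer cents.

1 64444 313328 3327631
2 58899 318873 3008758
3 53255 324517 2684241
4 47511 330261 2353980
5 41665 336107 2017873
6 35716 342056 1675817
7 29661 348111 1327706
8 23500 354272 973434
9 17229 360543 612891
10 10848 366924 245967
11 4353 245967 0

1. interest=⌊3640959·177/10000⌋=64444; principal=377772-64444=313328; balance=3640959-313328=3327631
2. interest=⌊3327631·177/10000⌋=58899; principal=377772-58899=318873; balance=3327631-318873=3008758
3. interest=⌊3008758·177/10000⌋=53255; principal=377772-53255=324517; balance=3008758-324517=2684241
4. interest=⌊2684241·177/10000⌋=47511; principal=377772-47511=330261; balance=2684241-330261=2353980
5. interest=⌊2353980·177/10000⌋=41665; principal=377772-41665=336107; balance=2353980-336107=2017873
6. interest=⌊2017873·177/10000⌋=35716; principal=377772-35716=342056; balance=2017873-342056=1675817
7. interest=⌊1675817·177/10000⌋=29661; principal=377772-29661=348111; balance=1675817-348111=1327706
8. interest=⌊1327706·177/10000⌋=23500; principal=377772-23500=354272; balance=1327706-354272=973434
9. interest=⌊973434·177/10000⌋=17229; principal=377772-17229=360543; balance=973434-360543=612891
10. interest=⌊612891·177/10000⌋=10848; principal=377772-10848=366924; balance=612891-366924=245967
11. interest=⌊245967·177/10000⌋=4353; principal=min(377772-4353,245967)=245967; balance=245967-245967=0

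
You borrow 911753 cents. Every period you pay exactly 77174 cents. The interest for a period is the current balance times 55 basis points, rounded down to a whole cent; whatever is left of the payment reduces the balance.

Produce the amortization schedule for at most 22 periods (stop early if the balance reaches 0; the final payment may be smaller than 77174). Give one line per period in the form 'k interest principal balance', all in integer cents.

1 5014 72160 839593
2 4617 72557 767036
3 4218 72956 694080
4 3817 73357 620723
5 3413 73761 546962
6 3008 74166 472796
7 2600 74574 398222
8 2190 74984 323238
9 1777 75397 247841
10 1363 75811 172030
11 946 76228 95802
12 526 76648 19154
13 105 19154 0

1. interest=⌊911753·55/10000⌋=5014; principal=77174-5014=72160; balance=911753-72160=839593
2. interest=⌊839593·55/10000⌋=4617; principal=77174-4617=72557; balance=839593-72557=767036
3. interest=⌊767036·55/10000⌋=4218; principal=77174-4218=72956; balance=767036-72956=694080
4. interest=⌊694080·55/10000⌋=3817; principal=77174-3817=73357; balance=694080-73357=620723
5. interest=⌊620723·55/10000⌋=3413; principal=77174-3413=73761; balance=620723-73761=546962
6. interest=⌊546962·55/10000⌋=3008; principal=77174-3008=74166; balance=546962-74166=472796
7. interest=⌊472796·55/10000⌋=2600; principal=77174-2600=74574; balance=472796-74574=398222
8. interest=⌊398222·55/10000⌋=2190; principal=77174-2190=74984; balance=398222-74984=323238
9. interest=⌊323238·55/10000⌋=1777; principal=77174-1777=75397; balance=323238-75397=247841
10. interest=⌊247841·55/10000⌋=1363; principal=77174-1363=75811; balance=247841-75811=172030
11. interest=⌊172030·55/10000⌋=946; principal=77174-946=76228; balance=172030-76228=95802
12. interest=⌊95802·55/10000⌋=526; principal=77174-526=76648; balance=95802-76648=19154
13. interest=⌊19154·55/10000⌋=105; principal=min(77174-105,19154)=19154; balance=19154-19154=0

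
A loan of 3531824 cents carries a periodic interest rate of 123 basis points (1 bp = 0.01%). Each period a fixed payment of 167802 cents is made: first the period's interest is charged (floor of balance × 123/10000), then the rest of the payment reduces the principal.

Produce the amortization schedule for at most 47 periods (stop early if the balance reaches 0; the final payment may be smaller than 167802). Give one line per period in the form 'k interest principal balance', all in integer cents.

1. interest=⌊3531824·123/10000⌋=43441; principal=167802-43441=124361; balance=3531824-124361=3407463
2. interest=⌊3407463·123/10000⌋=41911; principal=167802-41911=125891; balance=3407463-125891=3281572
3. interest=⌊3281572·123/10000⌋=40363; principal=167802-40363=127439; balance=3281572-127439=3154133
4. interest=⌊3154133·123/10000⌋=38795; principal=167802-38795=129007; balance=3154133-129007=3025126
5. interest=⌊3025126·123/10000⌋=37209; principal=167802-37209=130593; balance=3025126-130593=2894533
6. interest=⌊2894533·123/10000⌋=35602; principal=167802-35602=132200; balance=2894533-132200=2762333
7. interest=⌊2762333·123/10000⌋=33976; principal=167802-33976=133826; balance=2762333-133826=2628507
8. interest=⌊2628507·123/10000⌋=32330; principal=167802-32330=135472; balance=2628507-135472=2493035
9. interest=⌊2493035·123/10000⌋=30664; principal=167802-30664=137138; balance=2493035-137138=2355897
10. interest=⌊2355897·123/10000⌋=28977; principal=167802-28977=138825; balance=2355897-138825=2217072
11. interest=⌊2217072·123/10000⌋=27269; principal=167802-27269=140533; balance=2217072-140533=2076539
12. interest=⌊2076539·123/10000⌋=25541; principal=167802-25541=142261; balance=2076539-142261=1934278
13. interest=⌊1934278·123/10000⌋=23791; principal=167802-23791=144011; balance=1934278-144011=1790267
14. interest=⌊1790267·123/10000⌋=22020; principal=167802-22020=145782; balance=1790267-145782=1644485
15. interest=⌊1644485·123/10000⌋=20227; principal=167802-20227=147575; balance=1644485-147575=1496910
16. interest=⌊1496910·123/10000⌋=18411; principal=167802-18411=149391; balance=1496910-149391=1347519
17. interest=⌊1347519·123/10000⌋=16574; principal=167802-16574=151228; balance=1347519-151228=1196291
18. interest=⌊1196291·123/10000⌋=14714; principal=167802-14714=153088; balance=1196291-153088=1043203
19. interest=⌊1043203·123/10000⌋=12831; principal=167802-12831=154971; balance=1043203-154971=888232
20. interest=⌊888232·123/10000⌋=10925; principal=167802-10925=156877; balance=888232-156877=731355
21. interest=⌊731355·123/10000⌋=8995; principal=167802-8995=158807; balance=731355-158807=572548
22. interest=⌊572548·123/10000⌋=7042; principal=167802-7042=160760; balance=572548-160760=411788
23. interest=⌊411788·123/10000⌋=5064; principal=167802-5064=162738; balance=411788-162738=249050
24. interest=⌊249050·123/10000⌋=3063; principal=167802-3063=164739; balance=249050-164739=84311
25. interest=⌊84311·123/10000⌋=1037; principal=min(167802-1037,84311)=84311; balance=84311-84311=0

1 43441 124361 3407463
2 41911 125891 3281572
3 40363 127439 3154133
4 38795 129007 3025126
5 37209 130593 2894533
6 35602 132200 2762333
7 33976 133826 2628507
8 32330 135472 2493035
9 30664 137138 2355897
10 28977 138825 2217072
11 27269 140533 2076539
12 25541 142261 1934278
13 23791 144011 1790267
14 22020 145782 1644485
15 20227 147575 1496910
16 18411 149391 1347519
17 16574 151228 1196291
18 14714 153088 1043203
19 12831 154971 888232
20 10925 156877 731355
21 8995 158807 572548
22 7042 160760 411788
23 5064 162738 249050
24 3063 164739 84311
25 1037 84311 0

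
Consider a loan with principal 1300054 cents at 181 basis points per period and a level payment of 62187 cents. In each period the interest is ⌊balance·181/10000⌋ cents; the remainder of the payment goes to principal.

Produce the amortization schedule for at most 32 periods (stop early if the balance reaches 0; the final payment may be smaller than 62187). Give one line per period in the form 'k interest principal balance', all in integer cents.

1. interest=⌊1300054·181/10000⌋=23530; principal=62187-23530=38657; balance=1300054-38657=1261397
2. interest=⌊1261397·181/10000⌋=22831; principal=62187-22831=39356; balance=1261397-39356=1222041
3. interest=⌊1222041·181/10000⌋=22118; principal=62187-22118=40069; balance=1222041-40069=1181972
4. interest=⌊1181972·181/10000⌋=21393; principal=62187-21393=40794; balance=1181972-40794=1141178
5. interest=⌊1141178·181/10000⌋=20655; principal=62187-20655=41532; balance=1141178-41532=1099646
6. interest=⌊1099646·181/10000⌋=19903; principal=62187-19903=42284; balance=1099646-42284=1057362
7. interest=⌊1057362·181/10000⌋=19138; principal=62187-19138=43049; balance=1057362-43049=1014313
8. interest=⌊1014313·181/10000⌋=18359; principal=62187-18359=43828; balance=1014313-43828=970485
9. interest=⌊970485·181/10000⌋=17565; principal=62187-17565=44622; balance=970485-44622=925863
10. interest=⌊925863·181/10000⌋=16758; principal=62187-16758=45429; balance=925863-45429=880434
11. interest=⌊880434·181/10000⌋=15935; principal=62187-15935=46252; balance=880434-46252=834182
12. interest=⌊834182·181/10000⌋=15098; principal=62187-15098=47089; balance=834182-47089=787093
13. interest=⌊787093·181/10000⌋=14246; principal=62187-14246=47941; balance=787093-47941=739152
14. interest=⌊739152·181/10000⌋=13378; principal=62187-13378=48809; balance=739152-48809=690343
15. interest=⌊690343·181/10000⌋=12495; principal=62187-12495=49692; balance=690343-49692=640651
16. interest=⌊640651·181/10000⌋=11595; principal=62187-11595=50592; balance=640651-50592=590059
17. interest=⌊590059·181/10000⌋=10680; principal=62187-10680=51507; balance=590059-51507=538552
18. interest=⌊538552·181/10000⌋=9747; principal=62187-9747=52440; balance=538552-52440=486112
19. interest=⌊486112·181/10000⌋=8798; principal=62187-8798=53389; balance=486112-53389=432723
20. interest=⌊432723·181/10000⌋=7832; principal=62187-7832=54355; balance=432723-54355=378368
21. interest=⌊378368·181/10000⌋=6848; principal=62187-6848=55339; balance=378368-55339=323029
22. interest=⌊323029·181/10000⌋=5846; principal=62187-5846=56341; balance=323029-56341=266688
23. interest=⌊266688·181/10000⌋=4827; principal=62187-4827=57360; balance=266688-57360=209328
24. interest=⌊209328·181/10000⌋=3788; principal=62187-3788=58399; balance=209328-58399=150929
25. interest=⌊150929·181/10000⌋=2731; principal=62187-2731=59456; balance=150929-59456=91473
26. interest=⌊91473·181/10000⌋=1655; principal=62187-1655=60532; balance=91473-60532=30941
27. interest=⌊30941·181/10000⌋=560; principal=min(62187-560,30941)=30941; balance=30941-30941=0

1 23530 38657 1261397
2 22831 39356 1222041
3 22118 40069 1181972
4 21393 40794 1141178
5 20655 41532 1099646
6 19903 42284 1057362
7 19138 43049 1014313
8 18359 43828 970485
9 17565 44622 925863
10 16758 45429 880434
11 15935 46252 834182
12 15098 47089 787093
13 14246 47941 739152
14 13378 48809 690343
15 12495 49692 640651
16 11595 50592 590059
17 10680 51507 538552
18 9747 52440 486112
19 8798 53389 432723
20 7832 54355 378368
21 6848 55339 323029
22 5846 56341 266688
23 4827 57360 209328
24 3788 58399 150929
25 2731 59456 91473
26 1655 60532 30941
27 560 30941 0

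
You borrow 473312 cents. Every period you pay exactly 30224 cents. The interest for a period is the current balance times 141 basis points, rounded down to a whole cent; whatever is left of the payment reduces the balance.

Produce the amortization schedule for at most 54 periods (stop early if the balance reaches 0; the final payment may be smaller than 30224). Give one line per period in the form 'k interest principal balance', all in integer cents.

1. interest=⌊473312·141/10000⌋=6673; principal=30224-6673=23551; balance=473312-23551=449761
2. interest=⌊449761·141/10000⌋=6341; principal=30224-6341=23883; balance=449761-23883=425878
3. interest=⌊425878·141/10000⌋=6004; principal=30224-6004=24220; balance=425878-24220=401658
4. interest=⌊401658·141/10000⌋=5663; principal=30224-5663=24561; balance=401658-24561=377097
5. interest=⌊377097·141/10000⌋=5317; principal=30224-5317=24907; balance=377097-24907=352190
6. interest=⌊352190·141/10000⌋=4965; principal=30224-4965=25259; balance=352190-25259=326931
7. interest=⌊326931·141/10000⌋=4609; principal=30224-4609=25615; balance=326931-25615=301316
8. interest=⌊301316·141/10000⌋=4248; principal=30224-4248=25976; balance=301316-25976=275340
9. interest=⌊275340·141/10000⌋=3882; principal=30224-3882=26342; balance=275340-26342=248998
10. interest=⌊248998·141/10000⌋=3510; principal=30224-3510=26714; balance=248998-26714=222284
11. interest=⌊222284·141/10000⌋=3134; principal=30224-3134=27090; balance=222284-27090=195194
12. interest=⌊195194·141/10000⌋=2752; principal=30224-2752=27472; balance=195194-27472=167722
13. interest=⌊167722·141/10000⌋=2364; principal=30224-2364=27860; balance=167722-27860=139862
14. interest=⌊139862·141/10000⌋=1972; principal=30224-1972=28252; balance=139862-28252=111610
15. interest=⌊111610·141/10000⌋=1573; principal=30224-1573=28651; balance=111610-28651=82959
16. interest=⌊82959·141/10000⌋=1169; principal=30224-1169=29055; balance=82959-29055=53904
17. interest=⌊53904·141/10000⌋=760; principal=30224-760=29464; balance=53904-29464=24440
18. interest=⌊24440·141/10000⌋=344; principal=min(30224-344,24440)=24440; balance=24440-24440=0

1 6673 23551 449761
2 6341 23883 425878
3 6004 24220 401658
4 5663 24561 377097
5 5317 24907 352190
6 4965 25259 326931
7 4609 25615 301316
8 4248 25976 275340
9 3882 26342 248998
10 3510 26714 222284
11 3134 27090 195194
12 2752 27472 167722
13 2364 27860 139862
14 1972 28252 111610
15 1573 28651 82959
16 1169 29055 53904
17 760 29464 24440
18 344 24440 0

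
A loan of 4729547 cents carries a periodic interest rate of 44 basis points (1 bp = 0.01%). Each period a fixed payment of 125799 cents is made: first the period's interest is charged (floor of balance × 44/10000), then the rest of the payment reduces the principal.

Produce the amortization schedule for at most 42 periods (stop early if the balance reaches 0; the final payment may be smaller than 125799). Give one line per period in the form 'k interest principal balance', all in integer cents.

1 20810 104989 4624558
2 20348 105451 4519107
3 19884 105915 4413192
4 19418 106381 4306811
5 18949 106850 4199961
6 18479 107320 4092641
7 18007 107792 3984849
8 17533 108266 3876583
9 17056 108743 3767840
10 16578 109221 3658619
11 16097 109702 3548917
12 15615 110184 3438733
13 15130 110669 3328064
14 14643 111156 3216908
15 14154 111645 3105263
16 13663 112136 2993127
17 13169 112630 2880497
18 12674 113125 2767372
19 12176 113623 2653749
20 11676 114123 2539626
21 11174 114625 2425001
22 10670 115129 2309872
23 10163 115636 2194236
24 9654 116145 2078091
25 9143 116656 1961435
26 8630 117169 1844266
27 8114 117685 1726581
28 7596 118203 1608378
29 7076 118723 1489655
30 6554 119245 1370410
31 6029 119770 1250640
32 5502 120297 1130343
33 4973 120826 1009517
34 4441 121358 888159
35 3907 121892 766267
36 3371 122428 643839
37 2832 122967 520872
38 2291 123508 397364
39 1748 124051 273313
40 1202 124597 148716
41 654 125145 23571
42 103 23571 0

1. interest=⌊4729547·44/10000⌋=20810; principal=125799-20810=104989; balance=4729547-104989=4624558
2. interest=⌊4624558·44/10000⌋=20348; principal=125799-20348=105451; balance=4624558-105451=4519107
3. interest=⌊4519107·44/10000⌋=19884; principal=125799-19884=105915; balance=4519107-105915=4413192
4. interest=⌊4413192·44/10000⌋=19418; principal=125799-19418=106381; balance=4413192-106381=4306811
5. interest=⌊4306811·44/10000⌋=18949; principal=125799-18949=106850; balance=4306811-106850=4199961
6. interest=⌊4199961·44/10000⌋=18479; principal=125799-18479=107320; balance=4199961-107320=4092641
7. interest=⌊4092641·44/10000⌋=18007; principal=125799-18007=107792; balance=4092641-107792=3984849
8. interest=⌊3984849·44/10000⌋=17533; principal=125799-17533=108266; balance=3984849-108266=3876583
9. interest=⌊3876583·44/10000⌋=17056; principal=125799-17056=108743; balance=3876583-108743=3767840
10. interest=⌊3767840·44/10000⌋=16578; principal=125799-16578=109221; balance=3767840-109221=3658619
11. interest=⌊3658619·44/10000⌋=16097; principal=125799-16097=109702; balance=3658619-109702=3548917
12. interest=⌊3548917·44/10000⌋=15615; principal=125799-15615=110184; balance=3548917-110184=3438733
13. interest=⌊3438733·44/10000⌋=15130; principal=125799-15130=110669; balance=3438733-110669=3328064
14. interest=⌊3328064·44/10000⌋=14643; principal=125799-14643=111156; balance=3328064-111156=3216908
15. interest=⌊3216908·44/10000⌋=14154; principal=125799-14154=111645; balance=3216908-111645=3105263
16. interest=⌊3105263·44/10000⌋=13663; principal=125799-13663=112136; balance=3105263-112136=2993127
17. interest=⌊2993127·44/10000⌋=13169; principal=125799-13169=112630; balance=2993127-112630=2880497
18. interest=⌊2880497·44/10000⌋=12674; principal=125799-12674=113125; balance=2880497-113125=2767372
19. interest=⌊2767372·44/10000⌋=12176; principal=125799-12176=113623; balance=2767372-113623=2653749
20. interest=⌊2653749·44/10000⌋=11676; principal=125799-11676=114123; balance=2653749-114123=2539626
21. interest=⌊2539626·44/10000⌋=11174; principal=125799-11174=114625; balance=2539626-114625=2425001
22. interest=⌊2425001·44/10000⌋=10670; principal=125799-10670=115129; balance=2425001-115129=2309872
23. interest=⌊2309872·44/10000⌋=10163; principal=125799-10163=115636; balance=2309872-115636=2194236
24. interest=⌊2194236·44/10000⌋=9654; principal=125799-9654=116145; balance=2194236-116145=2078091
25. interest=⌊2078091·44/10000⌋=9143; principal=125799-9143=116656; balance=2078091-116656=1961435
26. interest=⌊1961435·44/10000⌋=8630; principal=125799-8630=117169; balance=1961435-117169=1844266
27. interest=⌊1844266·44/10000⌋=8114; principal=125799-8114=117685; balance=1844266-117685=1726581
28. interest=⌊1726581·44/10000⌋=7596; principal=125799-7596=118203; balance=1726581-118203=1608378
29. interest=⌊1608378·44/10000⌋=7076; principal=125799-7076=118723; balance=1608378-118723=1489655
30. interest=⌊1489655·44/10000⌋=6554; principal=125799-6554=119245; balance=1489655-119245=1370410
31. interest=⌊1370410·44/10000⌋=6029; principal=125799-6029=119770; balance=1370410-119770=1250640
32. interest=⌊1250640·44/10000⌋=5502; principal=125799-5502=120297; balance=1250640-120297=1130343
33. interest=⌊1130343·44/10000⌋=4973; principal=125799-4973=120826; balance=1130343-120826=1009517
34. interest=⌊1009517·44/10000⌋=4441; principal=125799-4441=121358; balance=1009517-121358=888159
35. interest=⌊888159·44/10000⌋=3907; principal=125799-3907=121892; balance=888159-121892=766267
36. interest=⌊766267·44/10000⌋=3371; principal=125799-3371=122428; balance=766267-122428=643839
37. interest=⌊643839·44/10000⌋=2832; principal=125799-2832=122967; balance=643839-122967=520872
38. interest=⌊520872·44/10000⌋=2291; principal=125799-2291=123508; balance=520872-123508=397364
39. interest=⌊397364·44/10000⌋=1748; principal=125799-1748=124051; balance=397364-124051=273313
40. interest=⌊273313·44/10000⌋=1202; principal=125799-1202=124597; balance=273313-124597=148716
41. interest=⌊148716·44/10000⌋=654; principal=125799-654=125145; balance=148716-125145=23571
42. interest=⌊23571·44/10000⌋=103; principal=min(125799-103,23571)=23571; balance=23571-23571=0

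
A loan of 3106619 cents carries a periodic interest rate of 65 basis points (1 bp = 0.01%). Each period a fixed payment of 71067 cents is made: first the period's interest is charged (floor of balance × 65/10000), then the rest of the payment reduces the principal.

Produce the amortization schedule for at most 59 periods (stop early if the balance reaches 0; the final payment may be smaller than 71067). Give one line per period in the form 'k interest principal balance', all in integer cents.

1. interest=⌊3106619·65/10000⌋=20193; principal=71067-20193=50874; balance=3106619-50874=3055745
2. interest=⌊3055745·65/10000⌋=19862; principal=71067-19862=51205; balance=3055745-51205=3004540
3. interest=⌊3004540·65/10000⌋=19529; principal=71067-19529=51538; balance=3004540-51538=2953002
4. interest=⌊2953002·65/10000⌋=19194; principal=71067-19194=51873; balance=2953002-51873=2901129
5. interest=⌊2901129·65/10000⌋=18857; principal=71067-18857=52210; balance=2901129-52210=2848919
6. interest=⌊2848919·65/10000⌋=18517; principal=71067-18517=52550; balance=2848919-52550=2796369
7. interest=⌊2796369·65/10000⌋=18176; principal=71067-18176=52891; balance=2796369-52891=2743478
8. interest=⌊2743478·65/10000⌋=17832; principal=71067-17832=53235; balance=2743478-53235=2690243
9. interest=⌊2690243·65/10000⌋=17486; principal=71067-17486=53581; balance=2690243-53581=2636662
10. interest=⌊2636662·65/10000⌋=17138; principal=71067-17138=53929; balance=2636662-53929=2582733
11. interest=⌊2582733·65/10000⌋=16787; principal=71067-16787=54280; balance=2582733-54280=2528453
12. interest=⌊2528453·65/10000⌋=16434; principal=71067-16434=54633; balance=2528453-54633=2473820
13. interest=⌊2473820·65/10000⌋=16079; principal=71067-16079=54988; balance=2473820-54988=2418832
14. interest=⌊2418832·65/10000⌋=15722; principal=71067-15722=55345; balance=2418832-55345=2363487
15. interest=⌊2363487·65/10000⌋=15362; principal=71067-15362=55705; balance=2363487-55705=2307782
16. interest=⌊2307782·65/10000⌋=15000; principal=71067-15000=56067; balance=2307782-56067=2251715
17. interest=⌊2251715·65/10000⌋=14636; principal=71067-14636=56431; balance=2251715-56431=2195284
18. interest=⌊2195284·65/10000⌋=14269; principal=71067-14269=56798; balance=2195284-56798=2138486
19. interest=⌊2138486·65/10000⌋=13900; principal=71067-13900=57167; balance=2138486-57167=2081319
20. interest=⌊2081319·65/10000⌋=13528; principal=71067-13528=57539; balance=2081319-57539=2023780
21. interest=⌊2023780·65/10000⌋=13154; principal=71067-13154=57913; balance=2023780-57913=1965867
22. interest=⌊1965867·65/10000⌋=12778; principal=71067-12778=58289; balance=1965867-58289=1907578
23. interest=⌊1907578·65/10000⌋=12399; principal=71067-12399=58668; balance=1907578-58668=1848910
24. interest=⌊1848910·65/10000⌋=12017; principal=71067-12017=59050; balance=1848910-59050=1789860
25. interest=⌊1789860·65/10000⌋=11634; principal=71067-11634=59433; balance=1789860-59433=1730427
26. interest=⌊1730427·65/10000⌋=11247; principal=71067-11247=59820; balance=1730427-59820=1670607
27. interest=⌊1670607·65/10000⌋=10858; principal=71067-10858=60209; balance=1670607-60209=1610398
28. interest=⌊1610398·65/10000⌋=10467; principal=71067-10467=60600; balance=1610398-60600=1549798
29. interest=⌊1549798·65/10000⌋=10073; principal=71067-10073=60994; balance=1549798-60994=1488804
30. interest=⌊1488804·65/10000⌋=9677; principal=71067-9677=61390; balance=1488804-61390=1427414
31. interest=⌊1427414·65/10000⌋=9278; principal=71067-9278=61789; balance=1427414-61789=1365625
32. interest=⌊1365625·65/10000⌋=8876; principal=71067-8876=62191; balance=1365625-62191=1303434
33. interest=⌊1303434·65/10000⌋=8472; principal=71067-8472=62595; balance=1303434-62595=1240839
34. interest=⌊1240839·65/10000⌋=8065; principal=71067-8065=63002; balance=1240839-63002=1177837
35. interest=⌊1177837·65/10000⌋=7655; principal=71067-7655=63412; balance=1177837-63412=1114425
36. interest=⌊1114425·65/10000⌋=7243; principal=71067-7243=63824; balance=1114425-63824=1050601
37. interest=⌊1050601·65/10000⌋=6828; principal=71067-6828=64239; balance=1050601-64239=986362
38. interest=⌊986362·65/10000⌋=6411; principal=71067-6411=64656; balance=986362-64656=921706
39. interest=⌊921706·65/10000⌋=5991; principal=71067-5991=65076; balance=921706-65076=856630
40. interest=⌊856630·65/10000⌋=5568; principal=71067-5568=65499; balance=856630-65499=791131
41. interest=⌊791131·65/10000⌋=5142; principal=71067-5142=65925; balance=791131-65925=725206
42. interest=⌊725206·65/10000⌋=4713; principal=71067-4713=66354; balance=725206-66354=658852
43. interest=⌊658852·65/10000⌋=4282; principal=71067-4282=66785; balance=658852-66785=592067
44. interest=⌊592067·65/10000⌋=3848; principal=71067-3848=67219; balance=592067-67219=524848
45. interest=⌊524848·65/10000⌋=3411; principal=71067-3411=67656; balance=524848-67656=457192
46. interest=⌊457192·65/10000⌋=2971; principal=71067-2971=68096; balance=457192-68096=389096
47. interest=⌊389096·65/10000⌋=2529; principal=71067-2529=68538; balance=389096-68538=320558
48. interest=⌊320558·65/10000⌋=2083; principal=71067-2083=68984; balance=320558-68984=251574
49. interest=⌊251574·65/10000⌋=1635; principal=71067-1635=69432; balance=251574-69432=182142
50. interest=⌊182142·65/10000⌋=1183; principal=71067-1183=69884; balance=182142-69884=112258
51. interest=⌊112258·65/10000⌋=729; principal=71067-729=70338; balance=112258-70338=41920
52. interest=⌊41920·65/10000⌋=272; principal=min(71067-272,41920)=41920; balance=41920-41920=0

1 20193 50874 3055745
2 19862 51205 3004540
3 19529 51538 2953002
4 19194 51873 2901129
5 18857 52210 2848919
6 18517 52550 2796369
7 18176 52891 2743478
8 17832 53235 2690243
9 17486 53581 2636662
10 17138 53929 2582733
11 16787 54280 2528453
12 16434 54633 2473820
13 16079 54988 2418832
14 15722 55345 2363487
15 15362 55705 2307782
16 15000 56067 2251715
17 14636 56431 2195284
18 14269 56798 2138486
19 13900 57167 2081319
20 13528 57539 2023780
21 13154 57913 1965867
22 12778 58289 1907578
23 12399 58668 1848910
24 12017 59050 1789860
25 11634 59433 1730427
26 11247 59820 1670607
27 10858 60209 1610398
28 10467 60600 1549798
29 10073 60994 1488804
30 9677 61390 1427414
31 9278 61789 1365625
32 8876 62191 1303434
33 8472 62595 1240839
34 8065 63002 1177837
35 7655 63412 1114425
36 7243 63824 1050601
37 6828 64239 986362
38 6411 64656 921706
39 5991 65076 856630
40 5568 65499 791131
41 5142 65925 725206
42 4713 66354 658852
43 4282 66785 592067
44 3848 67219 524848
45 3411 67656 457192
46 2971 68096 389096
47 2529 68538 320558
48 2083 68984 251574
49 1635 69432 182142
50 1183 69884 112258
51 729 70338 41920
52 272 41920 0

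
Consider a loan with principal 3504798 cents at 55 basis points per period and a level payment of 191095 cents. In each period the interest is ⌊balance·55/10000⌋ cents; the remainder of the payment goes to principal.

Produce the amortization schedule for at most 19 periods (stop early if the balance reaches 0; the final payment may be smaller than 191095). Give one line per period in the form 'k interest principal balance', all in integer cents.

1 19276 171819 3332979
2 18331 172764 3160215
3 17381 173714 2986501
4 16425 174670 2811831
5 15465 175630 2636201
6 14499 176596 2459605
7 13527 177568 2282037
8 12551 178544 2103493
9 11569 179526 1923967
10 10581 180514 1743453
11 9588 181507 1561946
12 8590 182505 1379441
13 7586 183509 1195932
14 6577 184518 1011414
15 5562 185533 825881
16 4542 186553 639328
17 3516 187579 451749
18 2484 188611 263138
19 1447 189648 73490

1. interest=⌊3504798·55/10000⌋=19276; principal=191095-19276=171819; balance=3504798-171819=3332979
2. interest=⌊3332979·55/10000⌋=18331; principal=191095-18331=172764; balance=3332979-172764=3160215
3. interest=⌊3160215·55/10000⌋=17381; principal=191095-17381=173714; balance=3160215-173714=2986501
4. interest=⌊2986501·55/10000⌋=16425; principal=191095-16425=174670; balance=2986501-174670=2811831
5. interest=⌊2811831·55/10000⌋=15465; principal=191095-15465=175630; balance=2811831-175630=2636201
6. interest=⌊2636201·55/10000⌋=14499; principal=191095-14499=176596; balance=2636201-176596=2459605
7. interest=⌊2459605·55/10000⌋=13527; principal=191095-13527=177568; balance=2459605-177568=2282037
8. interest=⌊2282037·55/10000⌋=12551; principal=191095-12551=178544; balance=2282037-178544=2103493
9. interest=⌊2103493·55/10000⌋=11569; principal=191095-11569=179526; balance=2103493-179526=1923967
10. interest=⌊1923967·55/10000⌋=10581; principal=191095-10581=180514; balance=1923967-180514=1743453
11. interest=⌊1743453·55/10000⌋=9588; principal=191095-9588=181507; balance=1743453-181507=1561946
12. interest=⌊1561946·55/10000⌋=8590; principal=191095-8590=182505; balance=1561946-182505=1379441
13. interest=⌊1379441·55/10000⌋=7586; principal=191095-7586=183509; balance=1379441-183509=1195932
14. interest=⌊1195932·55/10000⌋=6577; principal=191095-6577=184518; balance=1195932-184518=1011414
15. interest=⌊1011414·55/10000⌋=5562; principal=191095-5562=185533; balance=1011414-185533=825881
16. interest=⌊825881·55/10000⌋=4542; principal=191095-4542=186553; balance=825881-186553=639328
17. interest=⌊639328·55/10000⌋=3516; principal=191095-3516=187579; balance=639328-187579=451749
18. interest=⌊451749·55/10000⌋=2484; principal=191095-2484=188611; balance=451749-188611=263138
19. interest=⌊263138·55/10000⌋=1447; principal=191095-1447=189648; balance=263138-189648=73490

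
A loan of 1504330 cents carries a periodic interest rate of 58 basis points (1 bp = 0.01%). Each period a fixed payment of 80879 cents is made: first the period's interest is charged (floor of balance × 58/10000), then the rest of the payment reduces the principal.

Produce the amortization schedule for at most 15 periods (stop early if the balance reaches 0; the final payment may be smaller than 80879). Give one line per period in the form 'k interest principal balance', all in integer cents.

1. interest=⌊1504330·58/10000⌋=8725; principal=80879-8725=72154; balance=1504330-72154=1432176
2. interest=⌊1432176·58/10000⌋=8306; principal=80879-8306=72573; balance=1432176-72573=1359603
3. interest=⌊1359603·58/10000⌋=7885; principal=80879-7885=72994; balance=1359603-72994=1286609
4. interest=⌊1286609·58/10000⌋=7462; principal=80879-7462=73417; balance=1286609-73417=1213192
5. interest=⌊1213192·58/10000⌋=7036; principal=80879-7036=73843; balance=1213192-73843=1139349
6. interest=⌊1139349·58/10000⌋=6608; principal=80879-6608=74271; balance=1139349-74271=1065078
7. interest=⌊1065078·58/10000⌋=6177; principal=80879-6177=74702; balance=1065078-74702=990376
8. interest=⌊990376·58/10000⌋=5744; principal=80879-5744=75135; balance=990376-75135=915241
9. interest=⌊915241·58/10000⌋=5308; principal=80879-5308=75571; balance=915241-75571=839670
10. interest=⌊839670·58/10000⌋=4870; principal=80879-4870=76009; balance=839670-76009=763661
11. interest=⌊763661·58/10000⌋=4429; principal=80879-4429=76450; balance=763661-76450=687211
12. interest=⌊687211·58/10000⌋=3985; principal=80879-3985=76894; balance=687211-76894=610317
13. interest=⌊610317·58/10000⌋=3539; principal=80879-3539=77340; balance=610317-77340=532977
14. interest=⌊532977·58/10000⌋=3091; principal=80879-3091=77788; balance=532977-77788=455189
15. interest=⌊455189·58/10000⌋=2640; principal=80879-2640=78239; balance=455189-78239=376950

1 8725 72154 1432176
2 8306 72573 1359603
3 7885 72994 1286609
4 7462 73417 1213192
5 7036 73843 1139349
6 6608 74271 1065078
7 6177 74702 990376
8 5744 75135 915241
9 5308 75571 839670
10 4870 76009 763661
11 4429 76450 687211
12 3985 76894 610317
13 3539 77340 532977
14 3091 77788 455189
15 2640 78239 376950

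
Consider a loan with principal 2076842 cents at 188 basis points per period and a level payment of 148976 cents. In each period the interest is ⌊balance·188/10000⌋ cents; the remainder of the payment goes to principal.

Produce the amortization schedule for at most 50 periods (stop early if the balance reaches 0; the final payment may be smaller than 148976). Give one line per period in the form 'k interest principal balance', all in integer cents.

1. interest=⌊2076842·188/10000⌋=39044; principal=148976-39044=109932; balance=2076842-109932=1966910
2. interest=⌊1966910·188/10000⌋=36977; principal=148976-36977=111999; balance=1966910-111999=1854911
3. interest=⌊1854911·188/10000⌋=34872; principal=148976-34872=114104; balance=1854911-114104=1740807
4. interest=⌊1740807·188/10000⌋=32727; principal=148976-32727=116249; balance=1740807-116249=1624558
5. interest=⌊1624558·188/10000⌋=30541; principal=148976-30541=118435; balance=1624558-118435=1506123
6. interest=⌊1506123·188/10000⌋=28315; principal=148976-28315=120661; balance=1506123-120661=1385462
7. interest=⌊1385462·188/10000⌋=26046; principal=148976-26046=122930; balance=1385462-122930=1262532
8. interest=⌊1262532·188/10000⌋=23735; principal=148976-23735=125241; balance=1262532-125241=1137291
9. interest=⌊1137291·188/10000⌋=21381; principal=148976-21381=127595; balance=1137291-127595=1009696
10. interest=⌊1009696·188/10000⌋=18982; principal=148976-18982=129994; balance=1009696-129994=879702
11. interest=⌊879702·188/10000⌋=16538; principal=148976-16538=132438; balance=879702-132438=747264
12. interest=⌊747264·188/10000⌋=14048; principal=148976-14048=134928; balance=747264-134928=612336
13. interest=⌊612336·188/10000⌋=11511; principal=148976-11511=137465; balance=612336-137465=474871
14. interest=⌊474871·188/10000⌋=8927; principal=148976-8927=140049; balance=474871-140049=334822
15. interest=⌊334822·188/10000⌋=6294; principal=148976-6294=142682; balance=334822-142682=192140
16. interest=⌊192140·188/10000⌋=3612; principal=148976-3612=145364; balance=192140-145364=46776
17. interest=⌊46776·188/10000⌋=879; principal=min(148976-879,46776)=46776; balance=46776-46776=0

1 39044 109932 1966910
2 36977 111999 1854911
3 34872 114104 1740807
4 32727 116249 1624558
5 30541 118435 1506123
6 28315 120661 1385462
7 26046 122930 1262532
8 23735 125241 1137291
9 21381 127595 1009696
10 18982 129994 879702
11 16538 132438 747264
12 14048 134928 612336
13 11511 137465 474871
14 8927 140049 334822
15 6294 142682 192140
16 3612 145364 46776
17 879 46776 0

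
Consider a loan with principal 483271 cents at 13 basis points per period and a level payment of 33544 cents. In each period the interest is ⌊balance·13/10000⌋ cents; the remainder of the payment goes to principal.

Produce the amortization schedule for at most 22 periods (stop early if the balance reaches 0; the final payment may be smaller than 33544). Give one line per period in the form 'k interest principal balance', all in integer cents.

1. interest=⌊483271·13/10000⌋=628; principal=33544-628=32916; balance=483271-32916=450355
2. interest=⌊450355·13/10000⌋=585; principal=33544-585=32959; balance=450355-32959=417396
3. interest=⌊417396·13/10000⌋=542; principal=33544-542=33002; balance=417396-33002=384394
4. interest=⌊384394·13/10000⌋=499; principal=33544-499=33045; balance=384394-33045=351349
5. interest=⌊351349·13/10000⌋=456; principal=33544-456=33088; balance=351349-33088=318261
6. interest=⌊318261·13/10000⌋=413; principal=33544-413=33131; balance=318261-33131=285130
7. interest=⌊285130·13/10000⌋=370; principal=33544-370=33174; balance=285130-33174=251956
8. interest=⌊251956·13/10000⌋=327; principal=33544-327=33217; balance=251956-33217=218739
9. interest=⌊218739·13/10000⌋=284; principal=33544-284=33260; balance=218739-33260=185479
10. interest=⌊185479·13/10000⌋=241; principal=33544-241=33303; balance=185479-33303=152176
11. interest=⌊152176·13/10000⌋=197; principal=33544-197=33347; balance=152176-33347=118829
12. interest=⌊118829·13/10000⌋=154; principal=33544-154=33390; balance=118829-33390=85439
13. interest=⌊85439·13/10000⌋=111; principal=33544-111=33433; balance=85439-33433=52006
14. interest=⌊52006·13/10000⌋=67; principal=33544-67=33477; balance=52006-33477=18529
15. interest=⌊18529·13/10000⌋=24; principal=min(33544-24,18529)=18529; balance=18529-18529=0

1 628 32916 450355
2 585 32959 417396
3 542 33002 384394
4 499 33045 351349
5 456 33088 318261
6 413 33131 285130
7 370 33174 251956
8 327 33217 218739
9 284 33260 185479
10 241 33303 152176
11 197 33347 118829
12 154 33390 85439
13 111 33433 52006
14 67 33477 18529
15 24 18529 0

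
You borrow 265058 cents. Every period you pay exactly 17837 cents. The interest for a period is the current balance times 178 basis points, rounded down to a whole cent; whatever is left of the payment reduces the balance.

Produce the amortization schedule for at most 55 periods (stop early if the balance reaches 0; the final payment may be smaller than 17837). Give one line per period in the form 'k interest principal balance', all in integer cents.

1 4718 13119 251939
2 4484 13353 238586
3 4246 13591 224995
4 4004 13833 211162
5 3758 14079 197083
6 3508 14329 182754
7 3253 14584 168170
8 2993 14844 153326
9 2729 15108 138218
10 2460 15377 122841
11 2186 15651 107190
12 1907 15930 91260
13 1624 16213 75047
14 1335 16502 58545
15 1042 16795 41750
16 743 17094 24656
17 438 17399 7257
18 129 7257 0

1. interest=⌊265058·178/10000⌋=4718; principal=17837-4718=13119; balance=265058-13119=251939
2. interest=⌊251939·178/10000⌋=4484; principal=17837-4484=13353; balance=251939-13353=238586
3. interest=⌊238586·178/10000⌋=4246; principal=17837-4246=13591; balance=238586-13591=224995
4. interest=⌊224995·178/10000⌋=4004; principal=17837-4004=13833; balance=224995-13833=211162
5. interest=⌊211162·178/10000⌋=3758; principal=17837-3758=14079; balance=211162-14079=197083
6. interest=⌊197083·178/10000⌋=3508; principal=17837-3508=14329; balance=197083-14329=182754
7. interest=⌊182754·178/10000⌋=3253; principal=17837-3253=14584; balance=182754-14584=168170
8. interest=⌊168170·178/10000⌋=2993; principal=17837-2993=14844; balance=168170-14844=153326
9. interest=⌊153326·178/10000⌋=2729; principal=17837-2729=15108; balance=153326-15108=138218
10. interest=⌊138218·178/10000⌋=2460; principal=17837-2460=15377; balance=138218-15377=122841
11. interest=⌊122841·178/10000⌋=2186; principal=17837-2186=15651; balance=122841-15651=107190
12. interest=⌊107190·178/10000⌋=1907; principal=17837-1907=15930; balance=107190-15930=91260
13. interest=⌊91260·178/10000⌋=1624; principal=17837-1624=16213; balance=91260-16213=75047
14. interest=⌊75047·178/10000⌋=1335; principal=17837-1335=16502; balance=75047-16502=58545
15. interest=⌊58545·178/10000⌋=1042; principal=17837-1042=16795; balance=58545-16795=41750
16. interest=⌊41750·178/10000⌋=743; principal=17837-743=17094; balance=41750-17094=24656
17. interest=⌊24656·178/10000⌋=438; principal=17837-438=17399; balance=24656-17399=7257
18. interest=⌊7257·178/10000⌋=129; principal=min(17837-129,7257)=7257; balance=7257-7257=0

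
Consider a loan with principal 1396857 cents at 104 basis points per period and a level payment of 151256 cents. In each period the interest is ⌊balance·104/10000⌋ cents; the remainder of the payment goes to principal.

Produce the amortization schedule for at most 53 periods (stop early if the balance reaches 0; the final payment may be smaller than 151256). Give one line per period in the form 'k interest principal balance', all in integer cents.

1. interest=⌊1396857·104/10000⌋=14527; principal=151256-14527=136729; balance=1396857-136729=1260128
2. interest=⌊1260128·104/10000⌋=13105; principal=151256-13105=138151; balance=1260128-138151=1121977
3. interest=⌊1121977·104/10000⌋=11668; principal=151256-11668=139588; balance=1121977-139588=982389
4. interest=⌊982389·104/10000⌋=10216; principal=151256-10216=141040; balance=982389-141040=841349
5. interest=⌊841349·104/10000⌋=8750; principal=151256-8750=142506; balance=841349-142506=698843
6. interest=⌊698843·104/10000⌋=7267; principal=151256-7267=143989; balance=698843-143989=554854
7. interest=⌊554854·104/10000⌋=5770; principal=151256-5770=145486; balance=554854-145486=409368
8. interest=⌊409368·104/10000⌋=4257; principal=151256-4257=146999; balance=409368-146999=262369
9. interest=⌊262369·104/10000⌋=2728; principal=151256-2728=148528; balance=262369-148528=113841
10. interest=⌊113841·104/10000⌋=1183; principal=min(151256-1183,113841)=113841; balance=113841-113841=0

1 14527 136729 1260128
2 13105 138151 1121977
3 11668 139588 982389
4 10216 141040 841349
5 8750 142506 698843
6 7267 143989 554854
7 5770 145486 409368
8 4257 146999 262369
9 2728 148528 113841
10 1183 113841 0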